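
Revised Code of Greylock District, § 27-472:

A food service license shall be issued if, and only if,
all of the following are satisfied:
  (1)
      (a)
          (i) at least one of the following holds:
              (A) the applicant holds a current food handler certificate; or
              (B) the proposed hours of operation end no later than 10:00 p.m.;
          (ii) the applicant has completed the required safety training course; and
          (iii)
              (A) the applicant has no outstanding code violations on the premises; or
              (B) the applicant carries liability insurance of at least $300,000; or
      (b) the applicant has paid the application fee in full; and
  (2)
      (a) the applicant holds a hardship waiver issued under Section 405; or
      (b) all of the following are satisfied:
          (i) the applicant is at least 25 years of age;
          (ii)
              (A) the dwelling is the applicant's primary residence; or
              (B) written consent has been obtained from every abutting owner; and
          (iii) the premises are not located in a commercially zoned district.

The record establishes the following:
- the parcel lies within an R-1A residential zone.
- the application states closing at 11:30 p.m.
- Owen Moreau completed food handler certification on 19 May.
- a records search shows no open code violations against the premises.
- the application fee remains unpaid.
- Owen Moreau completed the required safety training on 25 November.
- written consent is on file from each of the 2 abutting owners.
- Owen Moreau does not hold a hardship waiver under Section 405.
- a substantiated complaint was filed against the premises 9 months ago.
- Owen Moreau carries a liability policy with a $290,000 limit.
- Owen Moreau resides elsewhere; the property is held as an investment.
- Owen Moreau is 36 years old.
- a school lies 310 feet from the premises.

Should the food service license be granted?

Yes — granted.

(A) food handler cert. — satisfied.
(B) closes by 10 p.m. — fails.
(i) = T OR F = true.
(ii) safety training — met.
(A) no code violations — met.
(B) insurance ≥ $300,000 — fails.
(iii): T OR F → true.
So (a) is satisfied (T AND T AND T).
(b) fee paid — not met.
(1): T OR F → true.
(a) hardship waiver — not met.
(i) age ≥ 25 — satisfied.
(A) primary residence — not satisfied.
(B) all abutters consent — satisfied.
(ii): F OR T → true.
(iii) not (commercially zoned) — holds.
(b) = T AND T AND T = true.
(2) = F OR T = true.
So Overall is satisfied (T AND T).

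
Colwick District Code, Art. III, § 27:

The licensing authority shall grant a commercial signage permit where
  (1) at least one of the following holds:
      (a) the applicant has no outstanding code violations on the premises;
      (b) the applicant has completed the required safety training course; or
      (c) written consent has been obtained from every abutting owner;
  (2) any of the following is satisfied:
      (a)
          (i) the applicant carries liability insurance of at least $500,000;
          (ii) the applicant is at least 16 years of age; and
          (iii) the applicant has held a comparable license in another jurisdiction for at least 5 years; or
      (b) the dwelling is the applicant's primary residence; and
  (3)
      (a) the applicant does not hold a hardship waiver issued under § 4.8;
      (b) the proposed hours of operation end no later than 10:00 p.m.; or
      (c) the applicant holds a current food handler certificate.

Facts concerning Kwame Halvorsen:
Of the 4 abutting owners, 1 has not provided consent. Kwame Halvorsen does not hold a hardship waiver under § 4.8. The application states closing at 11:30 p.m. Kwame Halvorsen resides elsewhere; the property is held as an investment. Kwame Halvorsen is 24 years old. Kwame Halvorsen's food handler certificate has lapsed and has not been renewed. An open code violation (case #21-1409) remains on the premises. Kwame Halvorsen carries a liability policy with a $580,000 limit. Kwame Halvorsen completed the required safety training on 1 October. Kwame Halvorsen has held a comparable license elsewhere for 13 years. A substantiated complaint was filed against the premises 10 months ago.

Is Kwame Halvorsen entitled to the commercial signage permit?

(a) no code violations — fails.
(b) safety training — met.
(c) all abutters consent — not met.
(1) = F OR T OR F = true.
(i) insurance ≥ $500,000 — satisfied.
(ii) age ≥ 16 — holds.
(iii) prior license ≥ 5 yr — satisfied.
(a): T AND T AND T → true.
(b) primary residence — not met.
(2): T OR F → true.
(a) not (hardship waiver) — satisfied.
(b) closes by 10 p.m. — not satisfied.
(c) food handler cert. — not met.
(3): T OR F OR F → true.
Overall: T AND T AND T → true.

Yes — granted.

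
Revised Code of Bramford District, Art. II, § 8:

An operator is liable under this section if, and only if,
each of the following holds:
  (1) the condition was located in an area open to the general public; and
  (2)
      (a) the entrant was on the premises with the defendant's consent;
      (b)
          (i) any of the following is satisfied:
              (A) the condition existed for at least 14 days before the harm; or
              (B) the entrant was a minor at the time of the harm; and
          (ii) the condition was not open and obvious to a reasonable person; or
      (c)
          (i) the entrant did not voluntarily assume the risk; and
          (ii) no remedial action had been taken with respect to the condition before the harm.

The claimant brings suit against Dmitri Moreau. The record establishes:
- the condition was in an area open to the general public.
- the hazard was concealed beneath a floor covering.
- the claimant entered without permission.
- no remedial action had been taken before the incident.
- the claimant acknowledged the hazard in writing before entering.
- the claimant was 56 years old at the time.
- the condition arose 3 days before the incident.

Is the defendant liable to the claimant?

(1) public area — holds.
(a) consent to enter — not satisfied.
(A) condition ≥14 days old — not met.
(B) entrant a minor — not satisfied.
(i) = F OR F = false.
(ii) not open/obvious — met.
So (b) is not satisfied (F AND T).
(i) no assumed risk — not met.
(ii) no remedial action — satisfied.
(c): F AND T → false.
So (2) is not satisfied (F OR F OR F).
Overall: T AND F → false.

No — not liable.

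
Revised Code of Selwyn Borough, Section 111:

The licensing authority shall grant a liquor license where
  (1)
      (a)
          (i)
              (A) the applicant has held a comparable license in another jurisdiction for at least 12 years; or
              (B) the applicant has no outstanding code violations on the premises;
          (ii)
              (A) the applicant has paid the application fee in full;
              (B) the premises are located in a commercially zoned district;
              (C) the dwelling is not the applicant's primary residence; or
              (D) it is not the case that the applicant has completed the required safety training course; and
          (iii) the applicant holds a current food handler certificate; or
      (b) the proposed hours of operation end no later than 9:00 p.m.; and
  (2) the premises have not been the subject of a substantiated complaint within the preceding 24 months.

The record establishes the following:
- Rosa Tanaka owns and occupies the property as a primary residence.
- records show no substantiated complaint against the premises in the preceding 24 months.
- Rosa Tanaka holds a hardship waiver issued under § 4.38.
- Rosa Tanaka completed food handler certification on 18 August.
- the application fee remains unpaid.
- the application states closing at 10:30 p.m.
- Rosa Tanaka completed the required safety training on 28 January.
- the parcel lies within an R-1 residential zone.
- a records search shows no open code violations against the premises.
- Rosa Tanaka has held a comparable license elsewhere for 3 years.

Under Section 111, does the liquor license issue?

(A) prior license ≥ 12 yr — not satisfied.
(B) no code violations — met.
(i) = F OR T = true.
(A) fee paid — not satisfied.
(B) commercially zoned — not met.
(C) not (primary residence) — fails.
(D) not (safety training) — not met.
(ii): F OR F OR F OR F → false.
(iii) food handler cert. — satisfied.
(a): T AND F AND T → false.
(b) closes by 9 p.m. — not satisfied.
(1) = F OR F = false.
(2) no complaint in 24 mo. — satisfied.
Overall: F AND T → false.

No — denied.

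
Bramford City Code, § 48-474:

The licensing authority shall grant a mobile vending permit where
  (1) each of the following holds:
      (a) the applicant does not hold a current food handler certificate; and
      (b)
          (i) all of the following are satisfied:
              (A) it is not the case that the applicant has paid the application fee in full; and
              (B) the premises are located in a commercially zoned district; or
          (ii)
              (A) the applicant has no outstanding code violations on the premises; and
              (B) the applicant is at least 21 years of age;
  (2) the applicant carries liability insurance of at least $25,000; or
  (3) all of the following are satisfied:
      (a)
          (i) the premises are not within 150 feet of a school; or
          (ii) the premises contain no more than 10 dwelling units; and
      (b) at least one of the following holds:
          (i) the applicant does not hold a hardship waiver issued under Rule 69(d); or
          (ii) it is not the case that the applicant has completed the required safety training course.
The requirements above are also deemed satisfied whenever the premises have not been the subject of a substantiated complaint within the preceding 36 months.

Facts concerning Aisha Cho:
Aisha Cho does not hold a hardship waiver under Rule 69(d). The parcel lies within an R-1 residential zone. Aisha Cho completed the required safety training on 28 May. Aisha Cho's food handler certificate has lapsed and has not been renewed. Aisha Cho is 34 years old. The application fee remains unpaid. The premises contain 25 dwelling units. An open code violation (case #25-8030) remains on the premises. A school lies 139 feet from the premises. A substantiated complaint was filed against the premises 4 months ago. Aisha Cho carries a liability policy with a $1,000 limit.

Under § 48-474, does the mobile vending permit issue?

No — denied.

(a) not (food handler cert.) — satisfied.
(A) not (fee paid) — holds.
(B) commercially zoned — not satisfied.
(i): T AND F → false.
(A) no code violations — fails.
(B) age ≥ 21 — satisfied.
So (ii) is not satisfied (F AND T).
So (b) is not satisfied (F OR F).
So (1) is not satisfied (T AND F).
(2) insurance ≥ $25,000 — not satisfied.
(i) ≥150 ft from school — not satisfied.
(ii) ≤ 10 units — not satisfied.
(a): F OR F → false.
(i) not (hardship waiver) — satisfied.
(ii) not (safety training) — not satisfied.
(b) = T OR F = true.
(3) = F AND T = false.
Overall: F OR F OR F → false.
Exception (no complaint in 36 mo.) — not satisfied.
Result: main false OR exception false → false.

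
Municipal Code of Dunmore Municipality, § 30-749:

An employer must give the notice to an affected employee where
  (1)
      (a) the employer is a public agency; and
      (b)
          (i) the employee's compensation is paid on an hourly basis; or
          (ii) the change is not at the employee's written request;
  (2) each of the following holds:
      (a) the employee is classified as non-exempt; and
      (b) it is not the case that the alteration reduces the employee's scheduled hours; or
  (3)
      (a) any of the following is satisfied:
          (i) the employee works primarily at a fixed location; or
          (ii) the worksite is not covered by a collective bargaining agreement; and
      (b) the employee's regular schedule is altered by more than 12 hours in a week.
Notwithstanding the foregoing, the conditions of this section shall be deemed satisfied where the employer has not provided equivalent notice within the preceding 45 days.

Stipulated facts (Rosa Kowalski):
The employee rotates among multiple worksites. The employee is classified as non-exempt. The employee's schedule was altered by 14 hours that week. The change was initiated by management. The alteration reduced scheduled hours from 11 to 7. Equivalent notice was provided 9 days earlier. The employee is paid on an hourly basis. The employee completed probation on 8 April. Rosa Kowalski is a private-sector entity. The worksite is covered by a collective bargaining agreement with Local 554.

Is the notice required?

(a) public agency — not satisfied.
(i) hourly-paid — met.
(ii) not employee-requested — satisfied.
So (b) is satisfied (T OR T).
(1) = F AND T = false.
(a) non-exempt — met.
(b) not (hours reduced) — not satisfied.
(2) = T AND F = false.
(i) fixed location — fails.
(ii) no CBA — fails.
(a): F OR F → false.
(b) schedule shift > 12h — holds.
(3) = F AND T = false.
So Overall is not satisfied (F OR F OR F).
Exception (no recent notice) — not satisfied.
Result: main false OR exception false → false.

No — not required.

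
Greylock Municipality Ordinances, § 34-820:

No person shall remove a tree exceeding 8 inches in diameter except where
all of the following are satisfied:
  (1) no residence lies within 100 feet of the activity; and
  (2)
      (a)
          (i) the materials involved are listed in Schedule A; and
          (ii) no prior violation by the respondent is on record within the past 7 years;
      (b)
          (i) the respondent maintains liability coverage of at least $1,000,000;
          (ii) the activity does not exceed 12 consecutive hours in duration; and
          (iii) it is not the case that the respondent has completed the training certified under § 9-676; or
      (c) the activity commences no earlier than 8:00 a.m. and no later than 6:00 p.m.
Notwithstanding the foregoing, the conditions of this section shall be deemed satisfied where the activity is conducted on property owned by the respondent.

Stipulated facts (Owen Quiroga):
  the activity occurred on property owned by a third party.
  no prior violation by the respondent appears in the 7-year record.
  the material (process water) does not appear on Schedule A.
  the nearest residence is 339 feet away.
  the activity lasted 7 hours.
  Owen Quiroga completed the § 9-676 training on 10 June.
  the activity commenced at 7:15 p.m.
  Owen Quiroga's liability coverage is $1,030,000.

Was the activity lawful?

No — unlawful.

(1) no residence in 100 ft — holds.
(i) Schedule A material — not met.
(ii) no prior violation — holds.
(a): F AND T → false.
(i) coverage ≥ $1,000,000 — satisfied.
(ii) ≤ 12 hrs duration — satisfied.
(iii) not (training certified) — fails.
(b): T AND T AND F → false.
(c) start within hours — not met.
(2) = F OR F OR F = false.
Overall: T AND F → false.
Exception (own property) — not satisfied.
Result: main false OR exception false → false.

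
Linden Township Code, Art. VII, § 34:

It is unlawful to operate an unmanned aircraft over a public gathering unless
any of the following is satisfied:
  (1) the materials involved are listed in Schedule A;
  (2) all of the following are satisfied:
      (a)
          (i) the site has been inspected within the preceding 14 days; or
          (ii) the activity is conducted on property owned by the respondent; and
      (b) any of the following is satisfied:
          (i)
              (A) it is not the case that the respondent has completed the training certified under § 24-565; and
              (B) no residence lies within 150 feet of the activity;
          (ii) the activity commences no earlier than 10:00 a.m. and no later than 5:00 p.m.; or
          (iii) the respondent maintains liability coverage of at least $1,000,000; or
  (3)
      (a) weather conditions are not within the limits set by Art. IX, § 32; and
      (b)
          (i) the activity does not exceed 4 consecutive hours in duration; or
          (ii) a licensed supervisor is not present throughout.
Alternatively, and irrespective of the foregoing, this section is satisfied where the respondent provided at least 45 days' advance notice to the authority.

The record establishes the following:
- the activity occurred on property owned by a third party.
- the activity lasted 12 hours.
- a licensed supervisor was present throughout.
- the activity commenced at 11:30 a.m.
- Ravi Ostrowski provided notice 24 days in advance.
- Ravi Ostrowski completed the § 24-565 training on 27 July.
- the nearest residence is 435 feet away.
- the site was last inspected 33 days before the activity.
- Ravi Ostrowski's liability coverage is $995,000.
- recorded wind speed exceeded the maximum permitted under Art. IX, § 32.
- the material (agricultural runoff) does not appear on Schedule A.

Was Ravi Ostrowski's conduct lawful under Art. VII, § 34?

No — unlawful.

(1) Schedule A material — not satisfied.
(i) site inspected — fails.
(ii) own property — fails.
(a): F OR F → false.
(A) not (training certified) — not met.
(B) no residence in 150 ft — holds.
(i): F AND T → false.
(ii) start within hours — met.
(iii) coverage ≥ $1,000,000 — fails.
(b): F OR T OR F → true.
So (2) is not satisfied (F AND T).
(a) not (weather ok) — met.
(i) ≤ 4 hrs duration — fails.
(ii) not (supervisor present) — fails.
(b): F OR F → false.
So (3) is not satisfied (T AND F).
Overall: F OR F OR F → false.
Exception (≥45 days' notice) — not satisfied.
Result: main false OR exception false → false.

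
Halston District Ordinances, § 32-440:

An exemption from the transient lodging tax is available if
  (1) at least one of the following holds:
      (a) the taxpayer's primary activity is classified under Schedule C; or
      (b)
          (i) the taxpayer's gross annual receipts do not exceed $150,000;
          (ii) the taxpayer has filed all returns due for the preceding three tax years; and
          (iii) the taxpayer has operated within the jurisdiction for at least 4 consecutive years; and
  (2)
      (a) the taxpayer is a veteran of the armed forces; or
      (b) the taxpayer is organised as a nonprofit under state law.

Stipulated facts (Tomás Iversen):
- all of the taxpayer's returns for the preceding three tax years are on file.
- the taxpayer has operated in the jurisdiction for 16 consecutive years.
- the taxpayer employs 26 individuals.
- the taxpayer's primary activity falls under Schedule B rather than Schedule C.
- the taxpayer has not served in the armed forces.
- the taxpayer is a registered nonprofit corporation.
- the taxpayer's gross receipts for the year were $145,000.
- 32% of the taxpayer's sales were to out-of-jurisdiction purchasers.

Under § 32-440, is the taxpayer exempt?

Yes — exempt.

(a) Schedule C activity — not met.
(i) receipts ≤ $150,000 — satisfied.
(ii) returns current — holds.
(iii) ≥ 4 yrs in jurisdiction — holds.
So (b) is satisfied (T AND T AND T).
So (1) is satisfied (F OR T).
(a) veteran — not satisfied.
(b) nonprofit — met.
(2) = F OR T = true.
Overall: T AND T → true.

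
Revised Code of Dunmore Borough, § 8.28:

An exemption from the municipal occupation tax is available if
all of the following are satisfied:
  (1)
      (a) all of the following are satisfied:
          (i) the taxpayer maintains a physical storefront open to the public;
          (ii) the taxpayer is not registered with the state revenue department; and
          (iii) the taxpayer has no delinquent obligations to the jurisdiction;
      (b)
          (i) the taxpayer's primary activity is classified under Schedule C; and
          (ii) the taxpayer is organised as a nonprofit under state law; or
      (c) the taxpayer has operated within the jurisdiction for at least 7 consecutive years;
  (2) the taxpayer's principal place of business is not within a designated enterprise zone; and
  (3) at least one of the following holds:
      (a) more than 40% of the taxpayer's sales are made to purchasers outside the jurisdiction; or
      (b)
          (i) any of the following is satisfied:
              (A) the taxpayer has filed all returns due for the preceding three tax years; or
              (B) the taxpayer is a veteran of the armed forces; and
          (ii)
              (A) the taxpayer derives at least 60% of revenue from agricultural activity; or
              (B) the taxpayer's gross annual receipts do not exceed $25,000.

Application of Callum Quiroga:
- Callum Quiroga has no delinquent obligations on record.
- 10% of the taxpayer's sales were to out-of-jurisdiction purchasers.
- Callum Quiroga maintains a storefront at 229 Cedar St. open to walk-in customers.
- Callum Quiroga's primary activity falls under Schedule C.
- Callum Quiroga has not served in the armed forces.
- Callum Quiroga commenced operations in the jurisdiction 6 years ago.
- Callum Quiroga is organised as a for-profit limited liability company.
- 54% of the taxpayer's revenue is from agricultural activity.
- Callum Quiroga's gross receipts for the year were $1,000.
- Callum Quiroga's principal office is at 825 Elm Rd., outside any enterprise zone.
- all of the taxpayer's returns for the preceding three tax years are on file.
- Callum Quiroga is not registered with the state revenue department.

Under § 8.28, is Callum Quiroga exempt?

Yes — exempt.

(i) has storefront — satisfied.
(ii) not (state-registered) — met.
(iii) no delinquency — met.
So (a) is satisfied (T AND T AND T).
(i) Schedule C activity — holds.
(ii) nonprofit — not satisfied.
(b) = T AND F = false.
(c) ≥ 7 yrs in jurisdiction — fails.
(1): T OR F OR F → true.
(2) not (in enterprise zone) — met.
(a) >40% out-of-jur. sales — not met.
(A) returns current — holds.
(B) veteran — fails.
(i): T OR F → true.
(A) ≥60% agricultural — not satisfied.
(B) receipts ≤ $25,000 — met.
(ii): F OR T → true.
(b): T AND T → true.
(3) = F OR T = true.
So Overall is satisfied (T AND T AND T).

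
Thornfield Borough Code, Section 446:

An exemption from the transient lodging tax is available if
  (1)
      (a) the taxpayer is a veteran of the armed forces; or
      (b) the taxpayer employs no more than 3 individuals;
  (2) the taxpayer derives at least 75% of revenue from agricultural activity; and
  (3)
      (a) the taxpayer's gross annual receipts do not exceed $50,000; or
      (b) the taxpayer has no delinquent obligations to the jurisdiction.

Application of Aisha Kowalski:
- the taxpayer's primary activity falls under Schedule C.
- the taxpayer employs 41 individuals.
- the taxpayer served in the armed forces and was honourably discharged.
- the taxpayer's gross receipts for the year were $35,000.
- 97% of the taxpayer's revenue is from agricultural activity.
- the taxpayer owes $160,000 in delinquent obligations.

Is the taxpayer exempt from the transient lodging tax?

(a) veteran — met.
(b) ≤ 3 employees — not satisfied.
(1) = T OR F = true.
(2) ≥75% agricultural — satisfied.
(a) receipts ≤ $50,000 — holds.
(b) no delinquency — fails.
(3): T OR F → true.
So Overall is satisfied (T AND T AND T).

Yes — exempt.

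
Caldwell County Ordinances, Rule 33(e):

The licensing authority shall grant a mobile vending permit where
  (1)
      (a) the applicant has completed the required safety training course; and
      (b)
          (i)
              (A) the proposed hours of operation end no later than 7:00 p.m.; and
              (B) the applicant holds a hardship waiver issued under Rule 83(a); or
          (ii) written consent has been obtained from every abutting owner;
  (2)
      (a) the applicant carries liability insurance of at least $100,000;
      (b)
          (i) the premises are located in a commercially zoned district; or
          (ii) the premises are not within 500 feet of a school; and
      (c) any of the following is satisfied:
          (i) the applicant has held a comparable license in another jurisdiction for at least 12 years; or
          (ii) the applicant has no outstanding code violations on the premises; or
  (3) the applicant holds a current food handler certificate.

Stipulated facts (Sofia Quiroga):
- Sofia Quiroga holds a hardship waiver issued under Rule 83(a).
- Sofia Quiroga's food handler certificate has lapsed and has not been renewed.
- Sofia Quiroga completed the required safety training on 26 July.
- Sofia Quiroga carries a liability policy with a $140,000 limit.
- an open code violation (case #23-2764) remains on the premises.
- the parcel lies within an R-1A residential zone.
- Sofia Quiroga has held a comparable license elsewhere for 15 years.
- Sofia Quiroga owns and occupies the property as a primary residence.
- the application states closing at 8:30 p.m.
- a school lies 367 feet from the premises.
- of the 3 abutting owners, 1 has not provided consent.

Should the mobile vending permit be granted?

(a) safety training — holds.
(A) closes by 7 p.m. — fails.
(B) hardship waiver — holds.
(i) = F AND T = false.
(ii) all abutters consent — not satisfied.
(b) = F OR F = false.
(1) = T AND F = false.
(a) insurance ≥ $100,000 — met.
(i) commercially zoned — fails.
(ii) ≥500 ft from school — not met.
(b): F OR F → false.
(i) prior license ≥ 12 yr — met.
(ii) no code violations — not satisfied.
(c): T OR F → true.
So (2) is not satisfied (T AND F AND T).
(3) food handler cert. — not satisfied.
Overall: F OR F OR F → false.

No — denied.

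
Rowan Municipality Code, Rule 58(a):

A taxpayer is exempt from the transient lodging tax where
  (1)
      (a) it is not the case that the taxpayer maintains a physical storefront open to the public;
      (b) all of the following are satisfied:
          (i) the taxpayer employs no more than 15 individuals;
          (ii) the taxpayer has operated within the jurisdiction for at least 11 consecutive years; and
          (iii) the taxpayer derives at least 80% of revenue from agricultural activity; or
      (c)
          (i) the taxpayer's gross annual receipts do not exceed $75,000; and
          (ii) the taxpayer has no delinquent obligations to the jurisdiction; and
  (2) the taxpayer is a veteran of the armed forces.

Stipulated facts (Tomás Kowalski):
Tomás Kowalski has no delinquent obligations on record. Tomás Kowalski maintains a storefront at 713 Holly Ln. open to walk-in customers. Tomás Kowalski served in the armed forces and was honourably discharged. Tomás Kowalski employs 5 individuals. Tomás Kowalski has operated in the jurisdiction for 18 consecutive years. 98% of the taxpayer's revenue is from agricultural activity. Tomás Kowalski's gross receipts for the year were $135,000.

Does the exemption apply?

(a) not (has storefront) — fails.
(i) ≤ 15 employees — met.
(ii) ≥ 11 yrs in jurisdiction — met.
(iii) ≥80% agricultural — met.
(b) = T AND T AND T = true.
(i) receipts ≤ $75,000 — not met.
(ii) no delinquency — met.
So (c) is not satisfied (F AND T).
So (1) is satisfied (F OR T OR F).
(2) veteran — satisfied.
So Overall is satisfied (T AND T).

Yes — exempt.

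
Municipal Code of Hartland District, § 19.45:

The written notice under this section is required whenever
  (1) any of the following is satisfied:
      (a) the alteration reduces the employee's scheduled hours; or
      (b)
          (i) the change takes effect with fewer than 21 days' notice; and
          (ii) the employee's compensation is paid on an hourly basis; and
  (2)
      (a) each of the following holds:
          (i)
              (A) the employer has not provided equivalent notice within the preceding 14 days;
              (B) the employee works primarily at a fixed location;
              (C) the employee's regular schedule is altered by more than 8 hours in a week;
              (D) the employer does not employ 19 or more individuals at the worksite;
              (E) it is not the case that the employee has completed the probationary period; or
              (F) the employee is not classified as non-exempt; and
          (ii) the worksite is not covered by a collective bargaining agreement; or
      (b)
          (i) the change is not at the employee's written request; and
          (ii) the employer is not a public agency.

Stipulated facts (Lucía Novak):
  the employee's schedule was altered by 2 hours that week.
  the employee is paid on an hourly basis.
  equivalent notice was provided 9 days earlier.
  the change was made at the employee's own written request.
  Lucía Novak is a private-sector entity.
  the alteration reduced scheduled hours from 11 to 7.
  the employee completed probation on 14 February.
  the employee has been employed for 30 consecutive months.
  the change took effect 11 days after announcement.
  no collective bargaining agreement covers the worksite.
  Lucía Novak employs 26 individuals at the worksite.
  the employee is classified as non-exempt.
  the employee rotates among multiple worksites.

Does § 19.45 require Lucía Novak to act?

(a) hours reduced — holds.
(i) < 21 days' notice — satisfied.
(ii) hourly-paid — satisfied.
(b) = T AND T = true.
So (1) is satisfied (T OR T).
(A) no recent notice — not met.
(B) fixed location — not satisfied.
(C) schedule shift > 8h — fails.
(D) not (≥ 19 at site) — not satisfied.
(E) not (past probation) — fails.
(F) not (non-exempt) — not satisfied.
So (i) is not satisfied (F OR F OR F OR F OR F OR F).
(ii) no CBA — satisfied.
(a): F AND T → false.
(i) not employee-requested — fails.
(ii) not (public agency) — met.
(b): F AND T → false.
(2) = F OR F = false.
Overall = T AND F = false.

No — not required.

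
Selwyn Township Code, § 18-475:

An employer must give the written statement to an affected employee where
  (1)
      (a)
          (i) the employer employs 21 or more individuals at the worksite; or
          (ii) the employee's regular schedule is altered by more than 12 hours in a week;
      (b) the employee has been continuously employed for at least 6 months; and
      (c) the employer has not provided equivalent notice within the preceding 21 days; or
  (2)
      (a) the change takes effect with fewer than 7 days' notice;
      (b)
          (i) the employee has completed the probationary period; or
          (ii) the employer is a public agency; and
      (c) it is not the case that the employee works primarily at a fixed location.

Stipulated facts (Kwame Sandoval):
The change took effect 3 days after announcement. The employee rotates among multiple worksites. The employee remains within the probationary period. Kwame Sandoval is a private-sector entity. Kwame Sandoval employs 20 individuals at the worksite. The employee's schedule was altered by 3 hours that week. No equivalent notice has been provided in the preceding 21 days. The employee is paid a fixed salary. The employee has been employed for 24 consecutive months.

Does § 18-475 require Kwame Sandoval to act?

No — not required.

(i) ≥ 21 at site — not met.
(ii) schedule shift > 12h — fails.
So (a) is not satisfied (F OR F).
(b) tenure ≥ 6 mo. — met.
(c) no recent notice — satisfied.
(1) = F AND T AND T = false.
(a) < 7 days' notice — satisfied.
(i) past probation — not satisfied.
(ii) public agency — fails.
(b) = F OR F = false.
(c) not (fixed location) — satisfied.
(2) = T AND F AND T = false.
Overall: F OR F → false.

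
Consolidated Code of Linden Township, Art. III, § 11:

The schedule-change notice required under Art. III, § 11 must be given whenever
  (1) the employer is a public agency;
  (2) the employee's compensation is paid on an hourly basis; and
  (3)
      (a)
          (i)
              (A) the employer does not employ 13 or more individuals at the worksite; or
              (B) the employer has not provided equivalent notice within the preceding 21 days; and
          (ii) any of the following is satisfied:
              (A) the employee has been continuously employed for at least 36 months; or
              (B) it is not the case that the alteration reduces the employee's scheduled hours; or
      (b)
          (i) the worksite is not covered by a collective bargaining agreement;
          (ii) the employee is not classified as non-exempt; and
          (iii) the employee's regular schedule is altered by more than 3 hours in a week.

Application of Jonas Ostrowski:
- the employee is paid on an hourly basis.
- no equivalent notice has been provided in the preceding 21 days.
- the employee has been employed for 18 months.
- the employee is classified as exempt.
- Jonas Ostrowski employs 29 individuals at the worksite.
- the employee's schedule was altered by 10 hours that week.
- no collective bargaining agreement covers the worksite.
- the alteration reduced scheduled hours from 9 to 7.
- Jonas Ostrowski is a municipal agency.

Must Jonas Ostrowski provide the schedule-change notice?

Yes — required.

(1) public agency — holds.
(2) hourly-paid — holds.
(A) not (≥ 13 at site) — not met.
(B) no recent notice — met.
So (i) is satisfied (F OR T).
(A) tenure ≥ 36 mo. — not satisfied.
(B) not (hours reduced) — fails.
(ii): F OR F → false.
So (a) is not satisfied (T AND F).
(i) no CBA — holds.
(ii) not (non-exempt) — satisfied.
(iii) schedule shift > 3h — satisfied.
So (b) is satisfied (T AND T AND T).
So (3) is satisfied (F OR T).
So Overall is satisfied (T AND T AND T).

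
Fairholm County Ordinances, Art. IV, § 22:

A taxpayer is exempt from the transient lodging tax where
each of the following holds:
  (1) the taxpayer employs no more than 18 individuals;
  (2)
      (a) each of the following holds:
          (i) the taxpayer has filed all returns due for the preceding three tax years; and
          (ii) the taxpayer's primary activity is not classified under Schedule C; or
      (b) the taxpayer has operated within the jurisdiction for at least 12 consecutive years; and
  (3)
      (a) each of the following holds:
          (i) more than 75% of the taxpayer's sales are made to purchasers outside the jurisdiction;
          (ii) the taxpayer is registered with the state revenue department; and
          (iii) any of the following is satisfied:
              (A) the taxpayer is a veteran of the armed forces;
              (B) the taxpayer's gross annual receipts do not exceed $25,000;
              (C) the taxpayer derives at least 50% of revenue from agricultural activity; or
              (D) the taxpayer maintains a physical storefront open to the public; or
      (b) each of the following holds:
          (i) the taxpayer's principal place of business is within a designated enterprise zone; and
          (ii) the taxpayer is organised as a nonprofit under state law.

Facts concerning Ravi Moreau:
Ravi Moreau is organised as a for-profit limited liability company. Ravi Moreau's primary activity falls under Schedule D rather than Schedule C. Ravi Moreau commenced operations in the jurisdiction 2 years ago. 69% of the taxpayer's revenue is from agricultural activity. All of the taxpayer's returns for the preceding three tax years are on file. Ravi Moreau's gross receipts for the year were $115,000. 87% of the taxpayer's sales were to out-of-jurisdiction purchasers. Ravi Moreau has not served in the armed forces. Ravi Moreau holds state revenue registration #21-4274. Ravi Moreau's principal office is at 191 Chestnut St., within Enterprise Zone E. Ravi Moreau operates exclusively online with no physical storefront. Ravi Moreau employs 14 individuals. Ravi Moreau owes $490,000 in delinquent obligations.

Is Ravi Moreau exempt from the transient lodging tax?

(1) ≤ 18 employees — holds.
(i) returns current — satisfied.
(ii) not (Schedule C activity) — holds.
(a): T AND T → true.
(b) ≥ 12 yrs in jurisdiction — fails.
(2): T OR F → true.
(i) >75% out-of-jur. sales — holds.
(ii) state-registered — satisfied.
(A) veteran — not satisfied.
(B) receipts ≤ $25,000 — fails.
(C) ≥50% agricultural — met.
(D) has storefront — not met.
So (iii) is satisfied (F OR F OR T OR F).
(a) = T AND T AND T = true.
(i) in enterprise zone — satisfied.
(ii) nonprofit — not satisfied.
(b) = T AND F = false.
(3) = T OR F = true.
Overall: T AND T AND T → true.

Yes — exempt.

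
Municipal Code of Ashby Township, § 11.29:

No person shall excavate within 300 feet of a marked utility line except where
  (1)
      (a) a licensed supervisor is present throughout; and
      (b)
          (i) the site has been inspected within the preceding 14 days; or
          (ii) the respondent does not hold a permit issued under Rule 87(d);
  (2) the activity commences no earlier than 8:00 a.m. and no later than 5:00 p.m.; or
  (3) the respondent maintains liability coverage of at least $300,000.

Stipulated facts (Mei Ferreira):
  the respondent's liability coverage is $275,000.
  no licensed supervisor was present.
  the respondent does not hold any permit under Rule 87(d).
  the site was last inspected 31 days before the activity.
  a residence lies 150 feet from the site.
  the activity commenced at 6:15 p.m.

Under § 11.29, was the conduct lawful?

(a) supervisor present — not satisfied.
(i) site inspected — not met.
(ii) not (holds permit) — met.
(b): F OR T → true.
(1): F AND T → false.
(2) start within hours — fails.
(3) coverage ≥ $300,000 — not met.
Overall: F OR F OR F → false.

No — unlawful.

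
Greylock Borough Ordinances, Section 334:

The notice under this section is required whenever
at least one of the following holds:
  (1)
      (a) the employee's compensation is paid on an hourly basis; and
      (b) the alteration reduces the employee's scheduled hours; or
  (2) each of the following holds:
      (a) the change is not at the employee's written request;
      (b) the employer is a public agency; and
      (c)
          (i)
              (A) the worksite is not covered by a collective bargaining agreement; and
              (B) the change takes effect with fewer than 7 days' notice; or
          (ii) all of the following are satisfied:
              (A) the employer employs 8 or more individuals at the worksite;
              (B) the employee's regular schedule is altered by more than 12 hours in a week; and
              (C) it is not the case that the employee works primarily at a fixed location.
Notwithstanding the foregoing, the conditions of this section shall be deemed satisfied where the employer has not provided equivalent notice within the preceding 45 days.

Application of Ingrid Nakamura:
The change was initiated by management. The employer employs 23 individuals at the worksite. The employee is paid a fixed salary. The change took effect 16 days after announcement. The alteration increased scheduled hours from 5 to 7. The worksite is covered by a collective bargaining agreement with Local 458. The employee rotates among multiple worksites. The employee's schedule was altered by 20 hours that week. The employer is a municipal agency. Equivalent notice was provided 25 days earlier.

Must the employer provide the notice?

(a) hourly-paid — not met.
(b) hours reduced — not met.
(1): F AND F → false.
(a) not employee-requested — satisfied.
(b) public agency — holds.
(A) no CBA — not met.
(B) < 7 days' notice — not satisfied.
So (i) is not satisfied (F AND F).
(A) ≥ 8 at site — holds.
(B) schedule shift > 12h — holds.
(C) not (fixed location) — satisfied.
So (ii) is satisfied (T AND T AND T).
(c): F OR T → true.
(2): T AND T AND T → true.
Overall: F OR T → true.
Exception (no recent notice) — not satisfied.
Result: main true OR exception false → true.

Yes — required.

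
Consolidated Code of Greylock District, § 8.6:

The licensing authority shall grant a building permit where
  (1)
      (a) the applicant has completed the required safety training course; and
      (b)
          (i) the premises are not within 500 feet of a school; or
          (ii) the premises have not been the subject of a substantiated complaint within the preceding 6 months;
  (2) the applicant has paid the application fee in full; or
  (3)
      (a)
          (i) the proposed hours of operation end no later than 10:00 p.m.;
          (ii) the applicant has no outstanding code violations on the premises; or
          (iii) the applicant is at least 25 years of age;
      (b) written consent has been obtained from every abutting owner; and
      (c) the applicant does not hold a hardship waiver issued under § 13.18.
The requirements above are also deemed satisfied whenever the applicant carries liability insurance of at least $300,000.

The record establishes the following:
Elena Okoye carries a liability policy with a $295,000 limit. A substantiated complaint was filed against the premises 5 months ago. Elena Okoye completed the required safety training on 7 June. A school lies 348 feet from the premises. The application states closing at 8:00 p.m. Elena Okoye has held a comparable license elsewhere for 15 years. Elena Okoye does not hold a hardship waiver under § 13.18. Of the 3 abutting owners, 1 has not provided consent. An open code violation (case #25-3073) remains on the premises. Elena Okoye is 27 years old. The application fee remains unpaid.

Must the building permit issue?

(a) safety training — met.
(i) ≥500 ft from school — fails.
(ii) no complaint in 6 mo. — not met.
(b): F OR F → false.
So (1) is not satisfied (T AND F).
(2) fee paid — not satisfied.
(i) closes by 10 p.m. — holds.
(ii) no code violations — not satisfied.
(iii) age ≥ 25 — met.
(a): T OR F OR T → true.
(b) all abutters consent — not satisfied.
(c) not (hardship waiver) — holds.
(3) = T AND F AND T = false.
So Overall is not satisfied (F OR F OR F).
Exception (insurance ≥ $300,000) — not satisfied.
Result: main false OR exception false → false.

No — denied.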